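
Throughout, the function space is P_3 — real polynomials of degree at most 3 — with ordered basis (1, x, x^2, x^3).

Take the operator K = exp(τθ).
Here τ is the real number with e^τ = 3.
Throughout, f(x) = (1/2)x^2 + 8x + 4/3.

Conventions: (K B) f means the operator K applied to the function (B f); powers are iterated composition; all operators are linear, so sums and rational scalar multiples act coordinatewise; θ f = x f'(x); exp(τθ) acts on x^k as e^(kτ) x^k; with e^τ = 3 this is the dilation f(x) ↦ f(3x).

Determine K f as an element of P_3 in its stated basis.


g(x) = (9/2)x^2 + 24x + 4/3

exp(τθ) x^k = e^(kτ) x^k; with e^τ = 3 this sends x^k to 3^k x^k
x ↦ 3 x
x^2 ↦ 9 x^2
applying this coordinatewise to f: exp(τθ) f = (9/2)x^2 + 24x + 4/3


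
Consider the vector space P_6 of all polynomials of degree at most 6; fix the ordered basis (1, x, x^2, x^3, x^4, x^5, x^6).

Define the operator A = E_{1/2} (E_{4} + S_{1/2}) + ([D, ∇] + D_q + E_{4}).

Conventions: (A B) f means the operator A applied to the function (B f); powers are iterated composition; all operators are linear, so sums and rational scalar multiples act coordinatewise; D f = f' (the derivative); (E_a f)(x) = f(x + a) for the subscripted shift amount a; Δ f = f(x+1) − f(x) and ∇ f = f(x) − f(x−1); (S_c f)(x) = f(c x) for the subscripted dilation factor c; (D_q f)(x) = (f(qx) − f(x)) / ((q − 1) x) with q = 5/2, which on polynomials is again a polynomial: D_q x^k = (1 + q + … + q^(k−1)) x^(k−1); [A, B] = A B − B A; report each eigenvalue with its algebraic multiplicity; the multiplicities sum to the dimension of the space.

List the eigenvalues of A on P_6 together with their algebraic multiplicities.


image of 1: 3
image of x: (5/2)x + 39/4
image of x^2: (9/4)x^2 + (83/4)x + 581/16
image of x^3: (17/8)x^3 + (567/16)x^2 + (3483/32)x + 9929/64
image of x^4: (33/16)x^4 + (119/2)x^3 + (6963/32)x^2 + (19857/32)x + 170513/256
image of x^5: (65/32)x^5 + (6849/64)x^4 + (23205/64)x^3 + (198565/128)x^2 + (1705125/512)x + 2938145/1024
image of x^6: (129/64)x^6 + (13641/64)x^5 + (139215/256)x^4 + (397125/128)x^3 + (10230735/1024)x^2 + (17628867/1024)x + 50789441/4096
the matrix is upper triangular; its diagonal is (3, 5/2, 9/4, 17/8, 33/16, 65/32, 129/64)
for a triangular matrix the eigenvalues are the diagonal entries, with algebraic multiplicity their repetition count

λ = 129/64 (multiplicity 1), λ = 65/32 (multiplicity 1), λ = 33/16 (multiplicity 1), λ = 17/8 (multiplicity 1), λ = 9/4 (multiplicity 1), λ = 5/2 (multiplicity 1), λ = 3 (multiplicity 1)


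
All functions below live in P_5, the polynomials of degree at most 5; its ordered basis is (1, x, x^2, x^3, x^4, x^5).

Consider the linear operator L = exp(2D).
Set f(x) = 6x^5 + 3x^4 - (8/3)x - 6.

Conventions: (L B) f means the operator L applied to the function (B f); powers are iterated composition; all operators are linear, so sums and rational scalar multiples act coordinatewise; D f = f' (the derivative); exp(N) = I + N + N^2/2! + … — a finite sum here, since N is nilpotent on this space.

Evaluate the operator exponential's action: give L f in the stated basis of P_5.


the result is g(x) = 6x^5 + 63x^4 + 264x^3 + 552x^2 + (1720/3)x + 686/3

order-1 term: 60x^4 + 24x^3 - 16/3
order-2 term: 240x^3 + 72x^2
order-3 term: 480x^2 + 96x
order-4 term: 480x + 48
order-5 term: 192
the series for exp(2D) f terminates at order 5
exp(2D) f = 6x^5 + 63x^4 + 264x^3 + 552x^2 + (1720/3)x + 686/3


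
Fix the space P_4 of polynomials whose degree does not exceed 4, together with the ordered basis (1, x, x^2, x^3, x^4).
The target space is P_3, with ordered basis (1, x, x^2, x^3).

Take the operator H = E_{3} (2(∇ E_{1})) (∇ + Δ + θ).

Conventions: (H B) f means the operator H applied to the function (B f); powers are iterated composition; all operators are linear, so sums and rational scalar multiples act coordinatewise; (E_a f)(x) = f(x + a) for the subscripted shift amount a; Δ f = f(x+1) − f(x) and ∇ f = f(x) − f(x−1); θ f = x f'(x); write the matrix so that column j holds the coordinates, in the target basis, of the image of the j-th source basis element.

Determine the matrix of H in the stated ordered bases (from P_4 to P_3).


the matrix is [[0, 2, 36, 306, 2008]; [0, 0, 8, 150, 1520]; [0, 0, 0, 18, 384]; [0, 0, 0, 0, 32]] (rows listed top to bottom)

image of 1: 0
image of x: 2
image of x^2: 8x + 36
image of x^3: 18x^2 + 150x + 306
image of x^4: 32x^3 + 384x^2 + 1520x + 2008
each image's coordinates form column j of the matrix


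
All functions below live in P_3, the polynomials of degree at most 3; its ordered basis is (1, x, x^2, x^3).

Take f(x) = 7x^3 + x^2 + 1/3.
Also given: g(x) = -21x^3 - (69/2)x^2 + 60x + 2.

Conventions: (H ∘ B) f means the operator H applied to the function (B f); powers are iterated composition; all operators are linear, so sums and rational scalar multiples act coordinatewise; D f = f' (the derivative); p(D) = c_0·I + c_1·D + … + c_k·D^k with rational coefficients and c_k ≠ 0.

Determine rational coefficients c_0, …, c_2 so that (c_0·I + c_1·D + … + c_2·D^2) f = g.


c_0 = -3, c_1 = -3/2, c_2 = 3/2

D^0 f = 7x^3 + x^2 + 1/3
D^1 f = 21x^2 + 2x
D^2 f = 42x + 2
matching coefficients of g against c_0 f + c_1 Df + … from the top degree down determines the c_i
solution: c_0 = -3, c_1 = -3/2, c_2 = 3/2


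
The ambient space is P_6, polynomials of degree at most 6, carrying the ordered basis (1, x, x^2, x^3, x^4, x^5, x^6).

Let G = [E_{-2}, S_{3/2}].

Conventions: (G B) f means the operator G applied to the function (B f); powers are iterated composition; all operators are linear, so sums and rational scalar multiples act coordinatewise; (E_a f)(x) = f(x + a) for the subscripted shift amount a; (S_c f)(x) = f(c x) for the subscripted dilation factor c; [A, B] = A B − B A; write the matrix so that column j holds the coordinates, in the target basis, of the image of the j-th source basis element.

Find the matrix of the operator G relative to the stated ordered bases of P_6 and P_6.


image of 1: 0
image of x: -1
image of x^2: -3x + 5
image of x^3: -(27/4)x^2 + (45/2)x - 19
image of x^4: -(27/2)x^3 + (135/2)x^2 - 114x + 65
image of x^5: -(405/16)x^4 + (675/4)x^3 - (855/2)x^2 + (975/2)x - 211
image of x^6: -(729/16)x^5 + (6075/16)x^4 - (2565/2)x^3 + (8775/4)x^2 - 1899x + 665
each image's coordinates form column j of the matrix

the matrix is [[0, -1, 5, -19, 65, -211, 665]; [0, 0, -3, 45/2, -114, 975/2, -1899]; [0, 0, 0, -27/4, 135/2, -855/2, 8775/4]; [0, 0, 0, 0, -27/2, 675/4, -2565/2]; [0, 0, 0, 0, 0, -405/16, 6075/16]; [0, 0, 0, 0, 0, 0, -729/16]; [0, 0, 0, 0, 0, 0, 0]] (rows listed top to bottom)


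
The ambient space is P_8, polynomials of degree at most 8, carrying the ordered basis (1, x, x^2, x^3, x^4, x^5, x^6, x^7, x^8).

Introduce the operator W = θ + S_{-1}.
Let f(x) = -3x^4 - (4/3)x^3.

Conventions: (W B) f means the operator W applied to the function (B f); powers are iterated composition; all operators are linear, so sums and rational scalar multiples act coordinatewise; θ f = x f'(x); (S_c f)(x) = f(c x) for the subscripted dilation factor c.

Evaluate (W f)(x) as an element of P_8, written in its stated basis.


g(x) = -15x^4 - (8/3)x^3

θ f = -12x^4 - 4x^3
S_{-1} f = -3x^4 + (4/3)x^3
(θ + S_{-1}) f = -15x^4 - (8/3)x^3


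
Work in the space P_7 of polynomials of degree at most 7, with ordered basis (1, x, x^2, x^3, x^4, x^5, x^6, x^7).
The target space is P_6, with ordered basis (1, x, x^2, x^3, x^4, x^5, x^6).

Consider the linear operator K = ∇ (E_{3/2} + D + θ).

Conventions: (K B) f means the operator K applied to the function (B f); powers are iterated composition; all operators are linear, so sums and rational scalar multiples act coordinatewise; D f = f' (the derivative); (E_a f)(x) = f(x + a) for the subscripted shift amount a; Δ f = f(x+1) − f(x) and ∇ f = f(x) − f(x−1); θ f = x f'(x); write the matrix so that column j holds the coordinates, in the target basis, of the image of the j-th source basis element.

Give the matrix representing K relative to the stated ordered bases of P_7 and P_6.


image of 1: 0
image of x: 2
image of x^2: 6x + 2
image of x^3: 12x^2 + 3x + 13/4
image of x^4: 20x^3 + 17x + 5
image of x^5: 30x^4 - 10x^3 + (105/2)x^2 + 20x + 121/16
image of x^6: 42x^5 - 30x^4 + 125x^3 + 45x^2 + (411/8)x + 91/8
image of x^7: 56x^6 - 63x^5 + (1015/4)x^4 + 70x^3 + (3213/16)x^2 + (581/8)x + 1093/64
each image's coordinates form column j of the matrix

the matrix is [[0, 2, 2, 13/4, 5, 121/16, 91/8, 1093/64]; [0, 0, 6, 3, 17, 20, 411/8, 581/8]; [0, 0, 0, 12, 0, 105/2, 45, 3213/16]; [0, 0, 0, 0, 20, -10, 125, 70]; [0, 0, 0, 0, 0, 30, -30, 1015/4]; [0, 0, 0, 0, 0, 0, 42, -63]; [0, 0, 0, 0, 0, 0, 0, 56]] (rows listed top to bottom)


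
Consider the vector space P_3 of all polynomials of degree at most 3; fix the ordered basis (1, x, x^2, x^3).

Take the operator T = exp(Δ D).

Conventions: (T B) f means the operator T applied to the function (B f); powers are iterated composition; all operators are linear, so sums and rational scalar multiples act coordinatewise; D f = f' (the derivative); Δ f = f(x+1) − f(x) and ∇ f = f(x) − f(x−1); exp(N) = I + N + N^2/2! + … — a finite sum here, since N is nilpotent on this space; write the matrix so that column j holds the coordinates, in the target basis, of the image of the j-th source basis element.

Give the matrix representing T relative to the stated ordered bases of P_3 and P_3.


image of 1: 1
image of x: x
image of x^2: x^2 + 2
image of x^3: x^3 + 6x + 3
each image's coordinates form column j of the matrix

the matrix is [[1, 0, 2, 3]; [0, 1, 0, 6]; [0, 0, 1, 0]; [0, 0, 0, 1]] (rows listed top to bottom)


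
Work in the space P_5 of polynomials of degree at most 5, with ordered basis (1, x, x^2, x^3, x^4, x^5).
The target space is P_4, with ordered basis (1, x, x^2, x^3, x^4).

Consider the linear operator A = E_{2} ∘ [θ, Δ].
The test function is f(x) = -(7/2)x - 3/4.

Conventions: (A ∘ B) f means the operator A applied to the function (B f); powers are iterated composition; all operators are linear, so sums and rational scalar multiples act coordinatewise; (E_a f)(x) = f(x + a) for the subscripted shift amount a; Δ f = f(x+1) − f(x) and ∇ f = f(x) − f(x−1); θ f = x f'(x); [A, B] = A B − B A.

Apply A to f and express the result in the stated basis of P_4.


Δ f = -7/2
θ Δ f = 0
θ f = -(7/2)x
Δ θ f = -7/2
[θ, Δ] f = 7/2
E_{2} [θ, Δ] f = 7/2

the result is g(x) = 7/2


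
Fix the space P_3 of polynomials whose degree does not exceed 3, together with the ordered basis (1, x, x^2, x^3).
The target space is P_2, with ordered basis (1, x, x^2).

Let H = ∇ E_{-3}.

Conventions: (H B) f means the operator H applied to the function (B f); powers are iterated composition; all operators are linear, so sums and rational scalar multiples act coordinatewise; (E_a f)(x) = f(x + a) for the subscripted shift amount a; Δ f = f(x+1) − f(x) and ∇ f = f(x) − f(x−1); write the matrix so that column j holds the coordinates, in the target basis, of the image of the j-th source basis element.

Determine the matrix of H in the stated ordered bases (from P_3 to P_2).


image of 1: 0
image of x: 1
image of x^2: 2x - 7
image of x^3: 3x^2 - 21x + 37
each image's coordinates form column j of the matrix

the matrix is [[0, 1, -7, 37]; [0, 0, 2, -21]; [0, 0, 0, 3]] (rows listed top to bottom)


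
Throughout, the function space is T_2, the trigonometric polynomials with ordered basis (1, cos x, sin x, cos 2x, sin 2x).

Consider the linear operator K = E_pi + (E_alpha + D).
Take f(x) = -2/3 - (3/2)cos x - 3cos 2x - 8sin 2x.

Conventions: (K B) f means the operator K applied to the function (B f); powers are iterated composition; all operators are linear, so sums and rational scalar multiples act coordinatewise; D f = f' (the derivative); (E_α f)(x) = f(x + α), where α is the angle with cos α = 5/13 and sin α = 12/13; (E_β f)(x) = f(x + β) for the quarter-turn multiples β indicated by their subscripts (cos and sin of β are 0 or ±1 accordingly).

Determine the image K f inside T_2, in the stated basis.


E_pi f = -2/3 + (3/2)cos x - 3cos 2x - 8sin 2x
E_alpha f = -2/3 - (15/26)cos x + (18/13)sin x - (603/169)cos 2x + (1312/169)sin 2x
D f = (3/2)sin x - 16cos 2x + 6sin 2x
(E_alpha + D) f = -2/3 - (15/26)cos x + (75/26)sin x - (3307/169)cos 2x + (2326/169)sin 2x
(E_pi + (E_alpha + D)) f = -4/3 + (12/13)cos x + (75/26)sin x - (3814/169)cos 2x + (974/169)sin 2x

the result is g(x) = -4/3 + (12/13)cos x + (75/26)sin x - (3814/169)cos 2x + (974/169)sin 2x


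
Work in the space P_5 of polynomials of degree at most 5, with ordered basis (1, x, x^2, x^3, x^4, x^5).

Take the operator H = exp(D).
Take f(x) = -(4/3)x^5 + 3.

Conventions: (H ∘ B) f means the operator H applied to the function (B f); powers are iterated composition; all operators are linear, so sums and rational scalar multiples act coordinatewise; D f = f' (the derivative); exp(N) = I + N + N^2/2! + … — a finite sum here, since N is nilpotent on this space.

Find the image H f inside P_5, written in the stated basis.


g(x) = -(4/3)x^5 - (20/3)x^4 - (40/3)x^3 - (40/3)x^2 - (20/3)x + 5/3

order-1 term: -(20/3)x^4
order-2 term: -(40/3)x^3
order-3 term: -(40/3)x^2
order-4 term: -(20/3)x
order-5 term: -4/3
the series for exp(D) f terminates at order 5
exp(D) f = -(4/3)x^5 - (20/3)x^4 - (40/3)x^3 - (40/3)x^2 - (20/3)x + 5/3


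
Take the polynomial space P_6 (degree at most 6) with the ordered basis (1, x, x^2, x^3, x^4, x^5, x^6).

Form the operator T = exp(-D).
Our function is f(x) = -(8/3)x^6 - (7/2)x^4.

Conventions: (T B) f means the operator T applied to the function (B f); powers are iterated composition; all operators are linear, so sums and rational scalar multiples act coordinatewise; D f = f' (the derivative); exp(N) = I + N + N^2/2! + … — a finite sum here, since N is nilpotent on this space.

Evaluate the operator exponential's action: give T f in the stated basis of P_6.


order-1 term: 16x^5 + 14x^3
order-2 term: -40x^4 - 21x^2
order-3 term: (160/3)x^3 + 14x
order-4 term: -40x^2 - 7/2
order-5 term: 16x
order-6 term: -8/3
the series for exp(-D) f terminates at order 6
exp(-D) f = -(8/3)x^6 + 16x^5 - (87/2)x^4 + (202/3)x^3 - 61x^2 + 30x - 37/6

the image equals g(x) = -(8/3)x^6 + 16x^5 - (87/2)x^4 + (202/3)x^3 - 61x^2 + 30x - 37/6


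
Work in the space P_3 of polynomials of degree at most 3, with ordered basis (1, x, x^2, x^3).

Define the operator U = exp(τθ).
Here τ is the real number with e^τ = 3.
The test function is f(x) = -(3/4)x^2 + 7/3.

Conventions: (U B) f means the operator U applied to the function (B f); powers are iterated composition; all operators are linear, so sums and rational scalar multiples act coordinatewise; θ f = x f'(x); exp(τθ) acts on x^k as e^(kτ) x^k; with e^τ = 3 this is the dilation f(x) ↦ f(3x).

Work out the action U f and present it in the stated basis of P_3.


the image equals g(x) = -(27/4)x^2 + 7/3

exp(τθ) x^k = e^(kτ) x^k; with e^τ = 3 this sends x^k to 3^k x^k
x^2 ↦ 9 x^2
applying this coordinatewise to f: exp(τθ) f = -(27/4)x^2 + 7/3


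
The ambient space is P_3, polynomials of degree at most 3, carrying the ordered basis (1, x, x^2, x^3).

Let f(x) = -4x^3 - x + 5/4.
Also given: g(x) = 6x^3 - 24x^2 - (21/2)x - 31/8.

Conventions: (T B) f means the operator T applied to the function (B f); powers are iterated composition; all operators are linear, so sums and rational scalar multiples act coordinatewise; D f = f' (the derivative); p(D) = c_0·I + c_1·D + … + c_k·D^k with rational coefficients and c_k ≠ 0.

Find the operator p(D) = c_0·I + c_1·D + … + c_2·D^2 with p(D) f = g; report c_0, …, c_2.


D^0 f = -4x^3 - x + 5/4
D^1 f = -12x^2 - 1
D^2 f = -24x
matching coefficients of g against c_0 f + c_1 Df + … from the top degree down determines the c_i
solution: c_0 = -3/2, c_1 = 2, c_2 = 1/2

p(D) = -(3/2)·I + 2·D + (1/2)·D^2, i.e. c_0 = -3/2, c_1 = 2, c_2 = 1/2


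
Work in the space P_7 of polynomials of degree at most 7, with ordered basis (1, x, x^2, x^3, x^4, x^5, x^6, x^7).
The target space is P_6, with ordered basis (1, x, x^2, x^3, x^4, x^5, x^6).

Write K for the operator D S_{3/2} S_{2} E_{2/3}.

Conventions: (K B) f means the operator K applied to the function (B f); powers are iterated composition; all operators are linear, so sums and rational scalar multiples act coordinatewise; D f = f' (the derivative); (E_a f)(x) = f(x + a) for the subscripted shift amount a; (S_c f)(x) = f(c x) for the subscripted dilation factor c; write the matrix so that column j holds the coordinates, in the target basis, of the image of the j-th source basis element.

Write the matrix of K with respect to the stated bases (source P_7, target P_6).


the matrix is [[0, 3, 4, 4, 32/9, 80/27, 64/27, 448/243]; [0, 0, 18, 36, 48, 160/3, 160/3, 448/9]; [0, 0, 0, 81, 216, 360, 480, 560]; [0, 0, 0, 0, 324, 1080, 2160, 3360]; [0, 0, 0, 0, 0, 1215, 4860, 11340]; [0, 0, 0, 0, 0, 0, 4374, 20412]; [0, 0, 0, 0, 0, 0, 0, 15309]] (rows listed top to bottom)

image of 1: 0
image of x: 3
image of x^2: 18x + 4
image of x^3: 81x^2 + 36x + 4
image of x^4: 324x^3 + 216x^2 + 48x + 32/9
image of x^5: 1215x^4 + 1080x^3 + 360x^2 + (160/3)x + 80/27
image of x^6: 4374x^5 + 4860x^4 + 2160x^3 + 480x^2 + (160/3)x + 64/27
image of x^7: 15309x^6 + 20412x^5 + 11340x^4 + 3360x^3 + 560x^2 + (448/9)x + 448/243
each image's coordinates form column j of the matrix


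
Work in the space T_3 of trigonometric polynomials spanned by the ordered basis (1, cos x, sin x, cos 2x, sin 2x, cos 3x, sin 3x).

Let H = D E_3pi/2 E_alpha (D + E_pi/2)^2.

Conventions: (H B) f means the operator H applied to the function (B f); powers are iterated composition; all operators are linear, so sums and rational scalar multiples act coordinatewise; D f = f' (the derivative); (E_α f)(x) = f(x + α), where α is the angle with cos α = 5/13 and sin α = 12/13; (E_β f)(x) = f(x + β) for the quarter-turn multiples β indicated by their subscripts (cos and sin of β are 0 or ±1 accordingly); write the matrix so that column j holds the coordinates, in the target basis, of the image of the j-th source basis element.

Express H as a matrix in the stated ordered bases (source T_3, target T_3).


the matrix is [[0, 0, 0, 0, 0, 0, 0]; [0, -20/13, -48/13, 0, 0, 0, 0]; [0, 48/13, -20/13, 0, 0, 0, 0]; [0, 0, 0, 232/169, -1674/169, 0, 0]; [0, 0, 0, 1674/169, 232/169, 0, 0]; [0, 0, 0, 0, 0, -24420/2197, -9936/2197]; [0, 0, 0, 0, 0, 9936/2197, -24420/2197]] (rows listed top to bottom)

image of 1: 0
image of cos x: -(20/13)cos x + (48/13)sin x
image of sin x: -(48/13)cos x - (20/13)sin x
image of cos 2x: (232/169)cos 2x + (1674/169)sin 2x
image of sin 2x: -(1674/169)cos 2x + (232/169)sin 2x
image of cos 3x: -(24420/2197)cos 3x + (9936/2197)sin 3x
image of sin 3x: -(9936/2197)cos 3x - (24420/2197)sin 3x
each image's coordinates form column j of the matrix


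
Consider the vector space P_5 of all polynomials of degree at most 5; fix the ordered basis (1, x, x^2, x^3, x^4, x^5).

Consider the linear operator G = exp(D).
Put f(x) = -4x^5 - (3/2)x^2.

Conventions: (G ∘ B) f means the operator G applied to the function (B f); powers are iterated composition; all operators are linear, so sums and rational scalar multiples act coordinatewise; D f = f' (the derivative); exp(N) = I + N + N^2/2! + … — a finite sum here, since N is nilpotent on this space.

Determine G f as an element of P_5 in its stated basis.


order-1 term: -20x^4 - 3x
order-2 term: -40x^3 - 3/2
order-3 term: -40x^2
order-4 term: -20x
order-5 term: -4
the series for exp(D) f terminates at order 5
exp(D) f = -4x^5 - 20x^4 - 40x^3 - (83/2)x^2 - 23x - 11/2

the result is g(x) = -4x^5 - 20x^4 - 40x^3 - (83/2)x^2 - 23x - 11/2


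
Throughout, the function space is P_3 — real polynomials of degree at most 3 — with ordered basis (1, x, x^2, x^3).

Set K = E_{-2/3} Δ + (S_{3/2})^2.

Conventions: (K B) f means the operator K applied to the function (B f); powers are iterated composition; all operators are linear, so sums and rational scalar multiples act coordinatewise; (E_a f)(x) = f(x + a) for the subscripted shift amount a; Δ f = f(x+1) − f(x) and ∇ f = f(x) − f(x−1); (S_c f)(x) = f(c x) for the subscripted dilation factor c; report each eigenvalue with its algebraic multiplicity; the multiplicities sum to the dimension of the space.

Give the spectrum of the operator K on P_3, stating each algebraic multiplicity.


image of 1: 1
image of x: (9/4)x + 1
image of x^2: (81/16)x^2 + 2x - 1/3
image of x^3: (729/64)x^3 + 3x^2 - x + 1/3
the matrix is upper triangular; its diagonal is (1, 9/4, 81/16, 729/64)
for a triangular matrix the eigenvalues are the diagonal entries, with algebraic multiplicity their repetition count

λ = 1 (multiplicity 1), λ = 9/4 (multiplicity 1), λ = 81/16 (multiplicity 1), λ = 729/64 (multiplicity 1)


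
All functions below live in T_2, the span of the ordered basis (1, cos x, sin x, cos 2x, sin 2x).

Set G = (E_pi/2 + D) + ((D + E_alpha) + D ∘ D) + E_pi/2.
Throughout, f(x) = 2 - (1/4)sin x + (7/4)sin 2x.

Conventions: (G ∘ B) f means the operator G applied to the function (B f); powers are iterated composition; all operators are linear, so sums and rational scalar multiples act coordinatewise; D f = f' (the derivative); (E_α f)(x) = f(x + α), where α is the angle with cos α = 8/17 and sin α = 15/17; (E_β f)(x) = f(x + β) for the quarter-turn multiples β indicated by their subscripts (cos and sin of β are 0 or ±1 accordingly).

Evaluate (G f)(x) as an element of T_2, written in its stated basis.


E_pi/2 f = 2 - (1/4)cos x - (7/4)sin 2x
D f = -(1/4)cos x + (7/2)cos 2x
(E_pi/2 + D) f = 2 - (1/2)cos x + (7/2)cos 2x - (7/4)sin 2x
D f = -(1/4)cos x + (7/2)cos 2x
E_alpha f = 2 - (15/68)cos x - (2/17)sin x + (420/289)cos 2x - (1127/1156)sin 2x
(D + E_alpha) f = 2 - (8/17)cos x - (2/17)sin x + (2863/578)cos 2x - (1127/1156)sin 2x
D f = -(1/4)cos x + (7/2)cos 2x
D D f = (1/4)sin x - 7sin 2x
((D + E_alpha) + D ∘ D) f = 2 - (8/17)cos x + (9/68)sin x + (2863/578)cos 2x - (9219/1156)sin 2x
E_pi/2 f = 2 - (1/4)cos x - (7/4)sin 2x
((E_pi/2 + D) + ((D + E_alpha) + D ∘ D) + E_pi/2) f = 6 - (83/68)cos x + (9/68)sin x + (2443/289)cos 2x - (13265/1156)sin 2x

the result is g(x) = 6 - (83/68)cos x + (9/68)sin x + (2443/289)cos 2x - (13265/1156)sin 2x


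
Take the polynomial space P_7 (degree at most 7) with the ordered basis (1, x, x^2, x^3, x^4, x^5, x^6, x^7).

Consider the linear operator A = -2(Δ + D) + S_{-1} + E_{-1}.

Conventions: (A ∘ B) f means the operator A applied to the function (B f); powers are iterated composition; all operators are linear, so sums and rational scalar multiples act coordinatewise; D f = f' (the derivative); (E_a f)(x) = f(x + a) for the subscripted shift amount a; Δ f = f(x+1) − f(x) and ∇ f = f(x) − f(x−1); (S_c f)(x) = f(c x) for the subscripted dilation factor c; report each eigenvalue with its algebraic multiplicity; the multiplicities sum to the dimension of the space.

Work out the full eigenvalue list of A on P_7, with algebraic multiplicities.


image of 1: 2
image of x: -5
image of x^2: 2x^2 - 10x - 1
image of x^3: -15x^2 - 3x - 3
image of x^4: 2x^4 - 20x^3 - 6x^2 - 12x - 1
image of x^5: -25x^4 - 10x^3 - 30x^2 - 5x - 3
image of x^6: 2x^6 - 30x^5 - 15x^4 - 60x^3 - 15x^2 - 18x - 1
image of x^7: -35x^6 - 21x^5 - 105x^4 - 35x^3 - 63x^2 - 7x - 3
the matrix is upper triangular; its diagonal is (2, 0, 2, 0, 2, 0, 2, 0)
for a triangular matrix the eigenvalues are the diagonal entries, with algebraic multiplicity their repetition count

λ = 0 (multiplicity 4), λ = 2 (multiplicity 4)


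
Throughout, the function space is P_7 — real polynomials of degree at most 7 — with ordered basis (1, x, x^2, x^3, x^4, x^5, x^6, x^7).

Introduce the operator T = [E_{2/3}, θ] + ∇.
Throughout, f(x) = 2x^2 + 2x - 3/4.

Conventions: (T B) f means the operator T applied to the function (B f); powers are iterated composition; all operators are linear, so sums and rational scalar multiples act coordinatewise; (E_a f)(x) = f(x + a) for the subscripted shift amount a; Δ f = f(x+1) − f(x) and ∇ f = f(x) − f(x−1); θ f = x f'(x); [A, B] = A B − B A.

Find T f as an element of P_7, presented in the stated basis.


θ f = 4x^2 + 2x
E_{2/3} θ f = 4x^2 + (22/3)x + 28/9
E_{2/3} f = 2x^2 + (14/3)x + 53/36
θ E_{2/3} f = 4x^2 + (14/3)x
[E_{2/3}, θ] f = (8/3)x + 28/9
∇ f = 4x
([E_{2/3}, θ] + ∇) f = (20/3)x + 28/9

g(x) = (20/3)x + 28/9


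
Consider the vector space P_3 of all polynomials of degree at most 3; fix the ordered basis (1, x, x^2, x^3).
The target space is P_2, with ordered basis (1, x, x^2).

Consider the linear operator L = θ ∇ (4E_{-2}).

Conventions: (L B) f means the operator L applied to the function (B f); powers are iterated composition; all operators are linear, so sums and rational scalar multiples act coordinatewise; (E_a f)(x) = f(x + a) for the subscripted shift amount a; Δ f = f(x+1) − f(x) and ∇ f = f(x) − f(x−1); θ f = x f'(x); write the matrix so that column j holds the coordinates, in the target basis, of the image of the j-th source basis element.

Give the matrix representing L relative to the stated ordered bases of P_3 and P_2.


image of 1: 0
image of x: 0
image of x^2: 8x
image of x^3: 24x^2 - 60x
each image's coordinates form column j of the matrix

the matrix is [[0, 0, 0, 0]; [0, 0, 8, -60]; [0, 0, 0, 24]] (rows listed top to bottom)


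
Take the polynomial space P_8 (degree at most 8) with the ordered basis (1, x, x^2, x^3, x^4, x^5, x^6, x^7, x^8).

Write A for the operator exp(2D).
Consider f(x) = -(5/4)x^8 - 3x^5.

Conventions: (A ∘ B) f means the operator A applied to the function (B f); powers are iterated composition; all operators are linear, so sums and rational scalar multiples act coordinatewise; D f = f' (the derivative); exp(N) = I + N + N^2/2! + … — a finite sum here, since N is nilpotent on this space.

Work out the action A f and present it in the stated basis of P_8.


the result is g(x) = -(5/4)x^8 - 20x^7 - 140x^6 - 563x^5 - 1430x^4 - 2360x^3 - 2480x^2 - 1520x - 416

order-1 term: -20x^7 - 30x^4
order-2 term: -140x^6 - 120x^3
order-3 term: -560x^5 - 240x^2
order-4 term: -1400x^4 - 240x
order-5 term: -2240x^3 - 96
order-6 term: -2240x^2
order-7 term: -1280x
order-8 term: -320
the series for exp(2D) f terminates at order 8
exp(2D) f = -(5/4)x^8 - 20x^7 - 140x^6 - 563x^5 - 1430x^4 - 2360x^3 - 2480x^2 - 1520x - 416


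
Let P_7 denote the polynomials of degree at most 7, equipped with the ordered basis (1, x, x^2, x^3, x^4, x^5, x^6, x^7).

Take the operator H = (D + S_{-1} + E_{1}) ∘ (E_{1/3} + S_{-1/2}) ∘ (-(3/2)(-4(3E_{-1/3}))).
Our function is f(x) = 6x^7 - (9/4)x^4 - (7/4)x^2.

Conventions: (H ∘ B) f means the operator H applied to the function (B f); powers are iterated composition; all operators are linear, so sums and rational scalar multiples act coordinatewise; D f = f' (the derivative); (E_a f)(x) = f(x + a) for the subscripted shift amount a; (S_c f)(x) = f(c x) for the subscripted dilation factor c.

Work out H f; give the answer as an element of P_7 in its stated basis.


the result is g(x) = (23877/16)x^6 + (70497/32)x^5 + (112291/32)x^4 + (101719/32)x^3 + (156419/96)x^2 + (23845/96)x - 69485/1296

E_{-1/3} f = 6x^7 - 14x^6 + 14x^5 - (361/36)x^4 + (151/27)x^3 - (407/108)x^2 + (757/486)x - 164/729
(3E_{-1/3}) f = 18x^7 - 42x^6 + 42x^5 - (361/12)x^4 + (151/9)x^3 - (407/36)x^2 + (757/162)x - 164/243
(-4(3E_{-1/3})) f = -72x^7 + 168x^6 - 168x^5 + (361/3)x^4 - (604/9)x^3 + (407/9)x^2 - (1514/81)x + 656/243
(-(3/2)(-4(3E_{-1/3}))) f = 108x^7 - 252x^6 + 252x^5 - (361/2)x^4 + (302/3)x^3 - (407/6)x^2 + (757/27)x - 328/81
E_{1/3} (-(3/2)(-4(3E_{-1/3}))) f = 108x^7 - (81/2)x^4 - (63/2)x^2
S_{-1/2} (-(3/2)(-4(3E_{-1/3}))) f = -(27/32)x^7 - (63/16)x^6 - (63/8)x^5 - (361/32)x^4 - (151/12)x^3 - (407/24)x^2 - (757/54)x - 328/81
(E_{1/3} + S_{-1/2}) (-(3/2)(-4(3E_{-1/3}))) f = (3429/32)x^7 - (63/16)x^6 - (63/8)x^5 - (1657/32)x^4 - (151/12)x^3 - (1163/24)x^2 - (757/54)x - 328/81
D (E_{1/3} + S_{-1/2}) (-(3/2)(-4(3E_{-1/3}))) f = (24003/32)x^6 - (189/8)x^5 - (315/8)x^4 - (1657/8)x^3 - (151/4)x^2 - (1163/12)x - 757/54
S_{-1} (E_{1/3} + S_{-1/2}) (-(3/2)(-4(3E_{-1/3}))) f = -(3429/32)x^7 - (63/16)x^6 + (63/8)x^5 - (1657/32)x^4 + (151/12)x^3 - (1163/24)x^2 + (757/54)x - 328/81
E_{1} (E_{1/3} + S_{-1/2}) (-(3/2)(-4(3E_{-1/3}))) f = (3429/32)x^7 + (23877/32)x^6 + (71001/32)x^5 + (14401/4)x^4 + (323833/96)x^3 + (164695/96)x^2 + (286229/864)x - 46069/1296
(D + S_{-1} + E_{1}) (E_{1/3} + S_{-1/2}) (-(3/2)(-4(3E_{-1/3}))) f = (23877/16)x^6 + (70497/32)x^5 + (112291/32)x^4 + (101719/32)x^3 + (156419/96)x^2 + (23845/96)x - 69485/1296


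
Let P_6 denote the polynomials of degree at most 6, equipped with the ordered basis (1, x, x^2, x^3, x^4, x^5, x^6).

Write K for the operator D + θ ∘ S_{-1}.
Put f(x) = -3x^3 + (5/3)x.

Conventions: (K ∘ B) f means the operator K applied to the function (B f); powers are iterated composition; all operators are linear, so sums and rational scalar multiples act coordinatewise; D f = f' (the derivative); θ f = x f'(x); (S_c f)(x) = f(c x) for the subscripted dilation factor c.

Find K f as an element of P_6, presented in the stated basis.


g(x) = 9x^3 - 9x^2 - (5/3)x + 5/3

D f = -9x^2 + 5/3
S_{-1} f = 3x^3 - (5/3)x
θ S_{-1} f = 9x^3 - (5/3)x
(D + θ ∘ S_{-1}) f = 9x^3 - 9x^2 - (5/3)x + 5/3


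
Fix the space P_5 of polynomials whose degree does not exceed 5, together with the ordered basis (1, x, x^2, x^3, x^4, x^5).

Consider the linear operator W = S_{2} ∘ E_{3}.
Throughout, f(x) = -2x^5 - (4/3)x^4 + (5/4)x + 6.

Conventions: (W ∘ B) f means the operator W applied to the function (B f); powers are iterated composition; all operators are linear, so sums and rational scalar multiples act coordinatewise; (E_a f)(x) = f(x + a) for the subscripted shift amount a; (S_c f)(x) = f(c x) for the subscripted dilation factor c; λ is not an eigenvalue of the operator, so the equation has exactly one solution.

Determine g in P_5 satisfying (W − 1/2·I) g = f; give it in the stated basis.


the image equals g(x) = -(4/63)x^5 + (584/651)x^4 - (17536/3255)x^3 + (21312/1085)x^2 - (372719/6510)x + 27653/155

write g with unknown coordinates in the stated basis and equate coefficients in (W − 1/2·I) g = f
solving from the highest basis element down gives g = -(4/63)x^5 + (584/651)x^4 - (17536/3255)x^3 + (21312/1085)x^2 - (372719/6510)x + 27653/155
check: W g = -(128/63)x^5 - (192/217)x^4 - (8768/3255)x^3 + (10656/1085)x^2 - (89111/3255)x + 29513/310
so W g − 1/2·g = -2x^5 - (4/3)x^4 + (5/4)x + 6 = f ✓


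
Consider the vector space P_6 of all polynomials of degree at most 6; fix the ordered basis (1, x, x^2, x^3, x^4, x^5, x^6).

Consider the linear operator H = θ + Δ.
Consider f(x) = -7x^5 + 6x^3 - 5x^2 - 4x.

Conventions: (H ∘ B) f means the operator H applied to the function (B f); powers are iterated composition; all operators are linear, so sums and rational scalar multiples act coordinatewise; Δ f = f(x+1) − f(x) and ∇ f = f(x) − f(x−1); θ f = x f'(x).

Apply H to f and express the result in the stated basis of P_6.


θ f = -35x^5 + 18x^3 - 10x^2 - 4x
Δ f = -35x^4 - 70x^3 - 52x^2 - 27x - 10
(θ + Δ) f = -35x^5 - 35x^4 - 52x^3 - 62x^2 - 31x - 10

g(x) = -35x^5 - 35x^4 - 52x^3 - 62x^2 - 31x - 10


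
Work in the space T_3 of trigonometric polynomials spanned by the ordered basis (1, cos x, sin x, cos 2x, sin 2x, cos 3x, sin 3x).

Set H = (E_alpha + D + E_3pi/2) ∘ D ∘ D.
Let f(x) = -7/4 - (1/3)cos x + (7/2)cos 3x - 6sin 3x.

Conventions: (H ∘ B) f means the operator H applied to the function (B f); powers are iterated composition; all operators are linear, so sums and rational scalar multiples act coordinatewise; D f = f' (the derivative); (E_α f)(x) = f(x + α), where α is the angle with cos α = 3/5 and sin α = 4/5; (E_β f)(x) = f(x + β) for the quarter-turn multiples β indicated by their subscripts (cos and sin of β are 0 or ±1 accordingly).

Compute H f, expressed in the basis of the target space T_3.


D f = (1/3)sin x - 18cos 3x - (21/2)sin 3x
D D f = (1/3)cos x - (63/2)cos 3x + 54sin 3x
E_alpha D D f = (1/5)cos x - (4/15)sin x + (12123/250)cos 3x - (4932/125)sin 3x
D D D f = -(1/3)sin x + 162cos 3x + (189/2)sin 3x
E_3pi/2 D D f = (1/3)sin x + 54cos 3x + (63/2)sin 3x
(E_alpha + D + E_3pi/2) D D f = (1/5)cos x - (4/15)sin x + (66123/250)cos 3x + (10818/125)sin 3x

the result is g(x) = (1/5)cos x - (4/15)sin x + (66123/250)cos 3x + (10818/125)sin 3x


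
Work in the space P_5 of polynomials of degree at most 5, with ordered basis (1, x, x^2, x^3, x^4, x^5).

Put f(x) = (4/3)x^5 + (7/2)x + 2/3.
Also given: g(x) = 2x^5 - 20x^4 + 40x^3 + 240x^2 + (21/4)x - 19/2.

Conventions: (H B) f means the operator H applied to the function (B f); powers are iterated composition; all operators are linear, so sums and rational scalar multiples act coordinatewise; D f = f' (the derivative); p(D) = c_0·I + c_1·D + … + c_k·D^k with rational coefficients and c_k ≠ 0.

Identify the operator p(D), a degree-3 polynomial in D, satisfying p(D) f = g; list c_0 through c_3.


c_0 = 3/2, c_1 = -3, c_2 = 3/2, c_3 = 3

D^0 f = (4/3)x^5 + (7/2)x + 2/3
D^1 f = (20/3)x^4 + 7/2
D^2 f = (80/3)x^3
D^3 f = 80x^2
matching coefficients of g against c_0 f + c_1 Df + … from the top degree down determines the c_i
solution: c_0 = 3/2, c_1 = -3, c_2 = 3/2, c_3 = 3


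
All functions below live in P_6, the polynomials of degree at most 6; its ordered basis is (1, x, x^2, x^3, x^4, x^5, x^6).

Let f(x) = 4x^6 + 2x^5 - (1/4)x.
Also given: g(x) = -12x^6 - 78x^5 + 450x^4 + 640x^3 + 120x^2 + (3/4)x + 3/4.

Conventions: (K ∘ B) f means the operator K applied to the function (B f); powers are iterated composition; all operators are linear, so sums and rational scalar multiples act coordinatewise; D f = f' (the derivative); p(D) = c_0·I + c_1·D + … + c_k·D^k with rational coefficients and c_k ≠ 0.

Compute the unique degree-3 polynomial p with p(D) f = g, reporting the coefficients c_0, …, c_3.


c_0 = -3, c_1 = -3, c_2 = 4, c_3 = 1

D^0 f = 4x^6 + 2x^5 - (1/4)x
D^1 f = 24x^5 + 10x^4 - 1/4
D^2 f = 120x^4 + 40x^3
D^3 f = 480x^3 + 120x^2
matching coefficients of g against c_0 f + c_1 Df + … from the top degree down determines the c_i
solution: c_0 = -3, c_1 = -3, c_2 = 4, c_3 = 1


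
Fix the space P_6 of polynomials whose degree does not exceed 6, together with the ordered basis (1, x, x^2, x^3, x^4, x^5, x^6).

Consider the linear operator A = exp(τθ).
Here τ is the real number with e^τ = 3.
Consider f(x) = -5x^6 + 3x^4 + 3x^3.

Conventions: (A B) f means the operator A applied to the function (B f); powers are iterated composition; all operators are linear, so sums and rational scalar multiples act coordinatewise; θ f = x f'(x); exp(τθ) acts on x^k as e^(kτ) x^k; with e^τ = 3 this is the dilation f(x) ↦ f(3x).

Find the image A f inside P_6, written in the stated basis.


exp(τθ) x^k = e^(kτ) x^k; with e^τ = 3 this sends x^k to 3^k x^k
x^3 ↦ 27 x^3
x^4 ↦ 81 x^4
x^6 ↦ 729 x^6
applying this coordinatewise to f: exp(τθ) f = -3645x^6 + 243x^4 + 81x^3

the image equals g(x) = -3645x^6 + 243x^4 + 81x^3


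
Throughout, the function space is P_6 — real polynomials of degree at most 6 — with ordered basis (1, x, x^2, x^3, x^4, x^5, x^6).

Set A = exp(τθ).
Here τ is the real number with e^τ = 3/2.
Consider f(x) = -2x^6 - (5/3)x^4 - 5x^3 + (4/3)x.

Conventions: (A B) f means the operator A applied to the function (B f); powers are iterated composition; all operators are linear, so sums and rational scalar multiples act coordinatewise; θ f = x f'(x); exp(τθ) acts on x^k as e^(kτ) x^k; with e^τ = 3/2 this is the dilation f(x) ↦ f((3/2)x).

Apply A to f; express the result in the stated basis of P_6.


exp(τθ) x^k = e^(kτ) x^k; with e^τ = 3/2 this sends x^k to (3/2)^k x^k
x ↦ 3/2 x
x^3 ↦ 27/8 x^3
x^4 ↦ 81/16 x^4
x^6 ↦ 729/64 x^6
applying this coordinatewise to f: exp(τθ) f = -(729/32)x^6 - (135/16)x^4 - (135/8)x^3 + 2x

the image equals g(x) = -(729/32)x^6 - (135/16)x^4 - (135/8)x^3 + 2x


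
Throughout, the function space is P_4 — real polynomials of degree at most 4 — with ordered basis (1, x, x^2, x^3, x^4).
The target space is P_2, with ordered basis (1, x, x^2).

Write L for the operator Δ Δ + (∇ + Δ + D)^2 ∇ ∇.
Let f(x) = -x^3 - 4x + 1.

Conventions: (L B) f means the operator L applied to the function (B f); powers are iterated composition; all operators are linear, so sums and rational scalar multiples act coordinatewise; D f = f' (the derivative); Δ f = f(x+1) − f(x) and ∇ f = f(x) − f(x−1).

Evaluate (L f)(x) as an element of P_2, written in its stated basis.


the result is g(x) = -6x - 6

Δ f = -3x^2 - 3x - 5
Δ Δ f = -6x - 6
∇ f = -3x^2 + 3x - 5
∇ ∇ f = -6x + 6
∇ (∇ ∇) f = -6
Δ (∇ ∇) f = -6
D (∇ ∇) f = -6
(∇ + Δ + D) (∇ ∇) f = -18
∇ (∇ + Δ + D) (∇ ∇) f = 0
Δ (∇ + Δ + D) (∇ ∇) f = 0
D (∇ + Δ + D) (∇ ∇) f = 0
(∇ + Δ + D) (∇ + Δ + D) (∇ ∇) f = 0
(Δ Δ + (∇ + Δ + D)^2 ∇ ∇) f = -6x - 6


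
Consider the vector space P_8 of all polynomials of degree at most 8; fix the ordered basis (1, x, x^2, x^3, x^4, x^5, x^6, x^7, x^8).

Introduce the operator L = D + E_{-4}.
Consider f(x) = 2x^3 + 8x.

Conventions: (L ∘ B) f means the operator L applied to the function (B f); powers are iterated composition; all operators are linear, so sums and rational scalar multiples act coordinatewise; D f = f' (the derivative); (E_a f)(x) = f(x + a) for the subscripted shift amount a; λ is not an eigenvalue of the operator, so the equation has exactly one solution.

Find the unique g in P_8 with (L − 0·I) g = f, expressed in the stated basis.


write g with unknown coordinates in the stated basis and equate coefficients in (L − 0·I) g = f
solving from the highest basis element down gives g = 2x^3 + 18x^2 + 20x - 100
check: L g = 2x^3 + 8x
so L g − 0·g = 2x^3 + 8x = f ✓

the image equals g(x) = 2x^3 + 18x^2 + 20x - 100


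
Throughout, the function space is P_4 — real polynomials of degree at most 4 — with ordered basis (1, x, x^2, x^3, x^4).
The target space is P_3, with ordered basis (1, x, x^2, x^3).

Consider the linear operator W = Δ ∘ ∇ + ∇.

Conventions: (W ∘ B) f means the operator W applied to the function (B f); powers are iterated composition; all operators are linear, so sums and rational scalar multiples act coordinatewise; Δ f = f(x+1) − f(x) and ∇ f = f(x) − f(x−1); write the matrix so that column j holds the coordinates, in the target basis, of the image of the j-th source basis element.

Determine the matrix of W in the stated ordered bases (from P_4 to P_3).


the matrix is [[0, 1, 1, 1, 1]; [0, 0, 2, 3, 4]; [0, 0, 0, 3, 6]; [0, 0, 0, 0, 4]] (rows listed top to bottom)

image of 1: 0
image of x: 1
image of x^2: 2x + 1
image of x^3: 3x^2 + 3x + 1
image of x^4: 4x^3 + 6x^2 + 4x + 1
each image's coordinates form column j of the matrix


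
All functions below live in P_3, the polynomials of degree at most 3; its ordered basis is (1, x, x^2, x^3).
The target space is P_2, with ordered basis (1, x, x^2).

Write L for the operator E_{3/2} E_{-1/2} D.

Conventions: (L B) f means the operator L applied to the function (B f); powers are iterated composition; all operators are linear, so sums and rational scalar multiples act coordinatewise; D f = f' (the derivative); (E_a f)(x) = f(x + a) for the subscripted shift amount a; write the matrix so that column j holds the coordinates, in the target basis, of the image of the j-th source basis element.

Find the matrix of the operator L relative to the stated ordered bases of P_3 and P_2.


image of 1: 0
image of x: 1
image of x^2: 2x + 2
image of x^3: 3x^2 + 6x + 3
each image's coordinates form column j of the matrix

the matrix is [[0, 1, 2, 3]; [0, 0, 2, 6]; [0, 0, 0, 3]] (rows listed top to bottom)


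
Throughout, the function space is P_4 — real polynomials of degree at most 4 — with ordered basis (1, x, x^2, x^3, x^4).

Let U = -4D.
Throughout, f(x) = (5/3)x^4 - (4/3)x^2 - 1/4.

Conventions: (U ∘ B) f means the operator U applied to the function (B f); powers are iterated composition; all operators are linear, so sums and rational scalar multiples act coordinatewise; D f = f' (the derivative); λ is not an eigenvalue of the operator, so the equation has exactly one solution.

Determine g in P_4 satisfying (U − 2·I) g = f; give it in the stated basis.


write g with unknown coordinates in the stated basis and equate coefficients in (U − 2·I) g = f
solving from the highest basis element down gives g = -(5/6)x^4 + (20/3)x^3 - (118/3)x^2 + (472/3)x - 7549/24
check: U g = (40/3)x^3 - 80x^2 + (944/3)x - 1888/3
so U g − 2·g = (5/3)x^4 - (4/3)x^2 - 1/4 = f ✓

the image equals g(x) = -(5/6)x^4 + (20/3)x^3 - (118/3)x^2 + (472/3)x - 7549/24
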